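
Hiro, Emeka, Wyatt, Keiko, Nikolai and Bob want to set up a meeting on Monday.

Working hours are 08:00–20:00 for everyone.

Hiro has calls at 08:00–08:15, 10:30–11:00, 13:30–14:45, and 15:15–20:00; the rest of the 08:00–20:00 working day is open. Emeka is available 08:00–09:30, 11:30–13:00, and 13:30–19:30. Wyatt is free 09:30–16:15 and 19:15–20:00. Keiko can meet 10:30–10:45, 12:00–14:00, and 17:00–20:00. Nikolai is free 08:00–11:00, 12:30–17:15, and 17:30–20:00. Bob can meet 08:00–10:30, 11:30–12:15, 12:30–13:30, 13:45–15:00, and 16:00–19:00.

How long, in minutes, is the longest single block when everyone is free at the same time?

30 minutes

Hiro free within 08:00–20:00: 08:15–10:30, 11:00–13:30, 14:45–15:15.
Hiro ∩ Emeka: 08:15–09:30, 11:30–13:00, 14:45–15:15.
Hiro ∩ Emeka ∩ Wyatt: 11:30–13:00, 14:45–15:15.
Hiro ∩ Emeka ∩ Wyatt ∩ Keiko: 12:00–13:00.
Hiro ∩ Emeka ∩ Wyatt ∩ Keiko ∩ Nikolai: 12:30–13:00.
Hiro ∩ Emeka ∩ Wyatt ∩ Keiko ∩ Nikolai ∩ Bob: 12:30–13:00.
Single common window of 30 minutes.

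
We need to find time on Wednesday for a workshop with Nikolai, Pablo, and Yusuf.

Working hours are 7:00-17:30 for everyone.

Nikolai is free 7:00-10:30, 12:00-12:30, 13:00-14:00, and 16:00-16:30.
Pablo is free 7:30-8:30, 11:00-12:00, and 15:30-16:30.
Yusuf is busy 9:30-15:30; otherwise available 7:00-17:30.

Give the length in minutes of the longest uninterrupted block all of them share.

Yusuf free within 07:00–17:30: 07:00–09:30, 15:30–17:30.
Nikolai ∩ Pablo: 07:30–08:30, 16:00–16:30.
Nikolai ∩ Pablo ∩ Yusuf: 07:30–08:30, 16:00–16:30.
Common window lengths: 60, 30 min; longest is 60.

60 minutes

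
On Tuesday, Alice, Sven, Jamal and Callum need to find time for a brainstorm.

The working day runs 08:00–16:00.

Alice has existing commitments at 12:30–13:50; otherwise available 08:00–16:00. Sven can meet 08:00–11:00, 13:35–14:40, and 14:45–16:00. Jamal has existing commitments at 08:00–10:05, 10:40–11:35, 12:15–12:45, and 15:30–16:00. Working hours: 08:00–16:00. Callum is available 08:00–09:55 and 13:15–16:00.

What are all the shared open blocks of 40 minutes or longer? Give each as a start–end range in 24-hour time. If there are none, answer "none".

13:50–14:40, 14:45–15:30

Alice free within 08:00–16:00: 08:00–12:30, 13:50–16:00.
Jamal free within 08:00–16:00: 10:05–10:40, 11:35–12:15, 12:45–15:30.
Alice ∩ Sven: 08:00–11:00, 13:50–14:40, 14:45–16:00.
Alice ∩ Sven ∩ Jamal: 10:05–10:40, 13:50–14:40, 14:45–15:30.
Alice ∩ Sven ∩ Jamal ∩ Callum: 13:50–14:40, 14:45–15:30.
Windows ≥ 40 min: 13:50–14:40, 14:45–15:30.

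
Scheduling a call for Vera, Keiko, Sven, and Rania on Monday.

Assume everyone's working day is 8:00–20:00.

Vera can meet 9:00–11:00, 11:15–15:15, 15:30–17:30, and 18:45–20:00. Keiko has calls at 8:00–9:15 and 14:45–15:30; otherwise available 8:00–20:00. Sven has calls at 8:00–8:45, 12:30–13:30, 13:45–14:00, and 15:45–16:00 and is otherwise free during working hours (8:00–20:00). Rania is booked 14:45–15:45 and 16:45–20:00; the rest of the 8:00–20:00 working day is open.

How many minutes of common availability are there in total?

285 minutes

Keiko free within 08:00–20:00: 09:15–14:45, 15:30–20:00.
Sven free within 08:00–20:00: 08:45–12:30, 13:30–13:45, 14:00–15:45, 16:00–20:00.
Rania free within 08:00–20:00: 08:00–14:45, 15:45–16:45.
Vera ∩ Keiko: 09:15–11:00, 11:15–14:45, 15:30–17:30, 18:45–20:00.
Vera ∩ Keiko ∩ Sven: 09:15–11:00, 11:15–12:30, 13:30–13:45, 14:00–14:45, 15:30–15:45, 16:00–17:30, 18:45–20:00.
Vera ∩ Keiko ∩ Sven ∩ Rania: 09:15–11:00, 11:15–12:30, 13:30–13:45, 14:00–14:45, 16:00–16:45.
Total common minutes: 105 + 75 + 15 + 45 + 45 = 285.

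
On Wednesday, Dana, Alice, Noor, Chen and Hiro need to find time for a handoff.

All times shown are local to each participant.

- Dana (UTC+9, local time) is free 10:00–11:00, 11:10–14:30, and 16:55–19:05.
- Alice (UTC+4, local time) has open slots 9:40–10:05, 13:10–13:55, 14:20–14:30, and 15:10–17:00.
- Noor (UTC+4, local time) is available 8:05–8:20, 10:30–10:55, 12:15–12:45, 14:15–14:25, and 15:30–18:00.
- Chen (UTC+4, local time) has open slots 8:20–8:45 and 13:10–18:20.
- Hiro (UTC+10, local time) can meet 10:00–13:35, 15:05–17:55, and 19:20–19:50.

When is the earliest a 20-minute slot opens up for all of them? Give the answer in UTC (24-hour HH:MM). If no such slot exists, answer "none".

none

Dana → UTC: 01:00–02:00, 02:10–05:30, 07:55–10:05.
Alice → UTC: 05:40–06:05, 09:10–09:55, 10:20–10:30, 11:10–13:00.
Noor → UTC: 04:05–04:20, 06:30–06:55, 08:15–08:45, 10:15–10:25, 11:30–14:00.
Chen → UTC: 04:20–04:45, 09:10–14:20.
Hiro → UTC: 00:00–03:35, 05:05–07:55, 09:20–09:50.
Dana ∩ Alice: 09:10–09:55.
Dana ∩ Alice ∩ Noor: (none).
Dana ∩ Alice ∩ Noor ∩ Chen: (none).
Dana ∩ Alice ∩ Noor ∩ Chen ∩ Hiro: (none).
Windows ≥ 20 min: (none).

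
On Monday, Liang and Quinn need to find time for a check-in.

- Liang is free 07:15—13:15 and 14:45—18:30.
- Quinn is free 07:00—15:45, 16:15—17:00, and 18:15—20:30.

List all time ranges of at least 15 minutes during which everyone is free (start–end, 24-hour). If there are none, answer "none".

07:15–13:15, 14:45–15:45, 16:15–17:00, 18:15–18:30

Liang ∩ Quinn: 07:15–13:15, 14:45–15:45, 16:15–17:00, 18:15–18:30.
Windows ≥ 15 min: 07:15–13:15, 14:45–15:45, 16:15–17:00, 18:15–18:30.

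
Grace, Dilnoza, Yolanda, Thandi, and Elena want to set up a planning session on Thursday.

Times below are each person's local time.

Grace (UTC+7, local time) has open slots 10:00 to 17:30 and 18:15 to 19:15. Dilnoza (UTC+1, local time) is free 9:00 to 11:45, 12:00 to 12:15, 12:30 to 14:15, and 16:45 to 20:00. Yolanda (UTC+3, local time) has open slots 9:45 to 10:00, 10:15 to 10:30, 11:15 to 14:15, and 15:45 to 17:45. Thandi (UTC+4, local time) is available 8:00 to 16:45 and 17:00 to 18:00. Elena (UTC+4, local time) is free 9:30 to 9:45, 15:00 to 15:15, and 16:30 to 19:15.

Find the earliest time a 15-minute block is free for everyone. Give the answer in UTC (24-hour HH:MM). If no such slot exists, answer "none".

none

Grace → UTC: 03:00–10:30, 11:15–12:15.
Dilnoza → UTC: 08:00–10:45, 11:00–11:15, 11:30–13:15, 15:45–19:00.
Yolanda → UTC: 06:45–07:00, 07:15–07:30, 08:15–11:15, 12:45–14:45.
Thandi → UTC: 04:00–12:45, 13:00–14:00.
Elena → UTC: 05:30–05:45, 11:00–11:15, 12:30–15:15.
Grace ∩ Dilnoza: 08:00–10:30, 11:30–12:15.
Grace ∩ Dilnoza ∩ Yolanda: 08:15–10:30.
Grace ∩ Dilnoza ∩ Yolanda ∩ Thandi: 08:15–10:30.
Grace ∩ Dilnoza ∩ Yolanda ∩ Thandi ∩ Elena: (none).
Windows ≥ 15 min: (none).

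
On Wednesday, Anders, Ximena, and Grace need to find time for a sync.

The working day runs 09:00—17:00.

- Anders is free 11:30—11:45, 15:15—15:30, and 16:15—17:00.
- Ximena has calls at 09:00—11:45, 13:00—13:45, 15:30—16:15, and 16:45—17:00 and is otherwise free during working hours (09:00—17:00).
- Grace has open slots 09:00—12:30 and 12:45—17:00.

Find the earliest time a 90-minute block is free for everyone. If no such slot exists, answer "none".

Ximena free within 09:00–17:00: 11:45–13:00, 13:45–15:30, 16:15–16:45.
Anders ∩ Ximena: 15:15–15:30, 16:15–16:45.
Anders ∩ Ximena ∩ Grace: 15:15–15:30, 16:15–16:45.
Windows ≥ 90 min: (none).

none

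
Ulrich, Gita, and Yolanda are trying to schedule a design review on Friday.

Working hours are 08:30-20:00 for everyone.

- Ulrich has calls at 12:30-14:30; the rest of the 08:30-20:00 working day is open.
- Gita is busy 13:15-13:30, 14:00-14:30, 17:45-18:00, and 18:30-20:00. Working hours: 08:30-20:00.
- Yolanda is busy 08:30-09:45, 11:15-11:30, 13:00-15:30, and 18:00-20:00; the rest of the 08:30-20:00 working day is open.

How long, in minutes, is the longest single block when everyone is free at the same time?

135 minutes

Ulrich free within 08:30–20:00: 08:30–12:30, 14:30–20:00.
Gita free within 08:30–20:00: 08:30–13:15, 13:30–14:00, 14:30–17:45, 18:00–18:30.
Yolanda free within 08:30–20:00: 09:45–11:15, 11:30–13:00, 15:30–18:00.
Ulrich ∩ Gita: 08:30–12:30, 14:30–17:45, 18:00–18:30.
Ulrich ∩ Gita ∩ Yolanda: 09:45–11:15, 11:30–12:30, 15:30–17:45.
Common window lengths: 90, 60, 135 min; longest is 135.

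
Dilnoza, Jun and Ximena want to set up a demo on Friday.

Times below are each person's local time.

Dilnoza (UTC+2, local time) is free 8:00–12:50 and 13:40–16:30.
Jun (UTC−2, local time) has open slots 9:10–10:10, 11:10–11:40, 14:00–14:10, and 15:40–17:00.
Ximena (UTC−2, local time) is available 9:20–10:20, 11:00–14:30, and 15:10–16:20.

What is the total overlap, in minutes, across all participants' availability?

Dilnoza → UTC: 06:00–10:50, 11:40–14:30.
Jun → UTC: 11:10–12:10, 13:10–13:40, 16:00–16:10, 17:40–19:00.
Ximena → UTC: 11:20–12:20, 13:00–16:30, 17:10–18:20.
Dilnoza ∩ Jun: 11:40–12:10, 13:10–13:40.
Dilnoza ∩ Jun ∩ Ximena: 11:40–12:10, 13:10–13:40.
Total common minutes: 30 + 30 = 60.

60 minutes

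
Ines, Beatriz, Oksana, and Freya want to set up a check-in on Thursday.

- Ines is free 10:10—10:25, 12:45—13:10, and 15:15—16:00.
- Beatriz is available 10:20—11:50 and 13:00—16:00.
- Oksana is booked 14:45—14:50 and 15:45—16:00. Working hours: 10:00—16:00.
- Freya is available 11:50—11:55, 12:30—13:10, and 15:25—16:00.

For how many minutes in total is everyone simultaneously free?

30 minutes

Oksana free within 10:00–16:00: 10:00–14:45, 14:50–15:45.
Ines ∩ Beatriz: 10:20–10:25, 13:00–13:10, 15:15–16:00.
Ines ∩ Beatriz ∩ Oksana: 10:20–10:25, 13:00–13:10, 15:15–15:45.
Ines ∩ Beatriz ∩ Oksana ∩ Freya: 13:00–13:10, 15:25–15:45.
Total common minutes: 10 + 20 = 30.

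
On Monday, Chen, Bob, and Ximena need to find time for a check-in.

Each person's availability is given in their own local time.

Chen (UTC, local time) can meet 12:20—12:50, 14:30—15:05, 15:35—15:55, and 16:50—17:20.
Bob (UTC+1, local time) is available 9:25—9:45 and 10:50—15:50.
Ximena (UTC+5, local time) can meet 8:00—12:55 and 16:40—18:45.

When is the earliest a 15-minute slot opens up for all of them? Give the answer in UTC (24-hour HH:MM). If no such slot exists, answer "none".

12:20

Chen → UTC: 12:20–12:50, 14:30–15:05, 15:35–15:55, 16:50–17:20.
Bob → UTC: 08:25–08:45, 09:50–14:50.
Ximena → UTC: 03:00–07:55, 11:40–13:45.
Chen ∩ Bob: 12:20–12:50, 14:30–14:50.
Chen ∩ Bob ∩ Ximena: 12:20–12:50.
Windows ≥ 15 min: 12:20–12:50.
Earliest such window starts at 12:20.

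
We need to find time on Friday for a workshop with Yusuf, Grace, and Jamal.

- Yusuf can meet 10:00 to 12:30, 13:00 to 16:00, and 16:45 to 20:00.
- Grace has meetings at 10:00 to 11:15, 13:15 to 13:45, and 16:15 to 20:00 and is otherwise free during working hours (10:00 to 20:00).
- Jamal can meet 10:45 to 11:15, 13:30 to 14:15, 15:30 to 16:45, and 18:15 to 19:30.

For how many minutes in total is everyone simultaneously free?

Grace free within 10:00–20:00: 11:15–13:15, 13:45–16:15.
Yusuf ∩ Grace: 11:15–12:30, 13:00–13:15, 13:45–16:00.
Yusuf ∩ Grace ∩ Jamal: 13:45–14:15, 15:30–16:00.
Total common minutes: 30 + 30 = 60.

60 minutes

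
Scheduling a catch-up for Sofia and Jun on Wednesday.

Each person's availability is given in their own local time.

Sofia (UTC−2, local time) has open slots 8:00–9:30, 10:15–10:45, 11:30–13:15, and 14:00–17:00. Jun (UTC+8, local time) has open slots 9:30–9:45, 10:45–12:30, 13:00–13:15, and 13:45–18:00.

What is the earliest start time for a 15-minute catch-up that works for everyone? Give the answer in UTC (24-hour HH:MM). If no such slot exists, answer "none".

none

Sofia → UTC: 10:00–11:30, 12:15–12:45, 13:30–15:15, 16:00–19:00.
Jun → UTC: 01:30–01:45, 02:45–04:30, 05:00–05:15, 05:45–10:00.
Sofia ∩ Jun: (none).
Windows ≥ 15 min: (none).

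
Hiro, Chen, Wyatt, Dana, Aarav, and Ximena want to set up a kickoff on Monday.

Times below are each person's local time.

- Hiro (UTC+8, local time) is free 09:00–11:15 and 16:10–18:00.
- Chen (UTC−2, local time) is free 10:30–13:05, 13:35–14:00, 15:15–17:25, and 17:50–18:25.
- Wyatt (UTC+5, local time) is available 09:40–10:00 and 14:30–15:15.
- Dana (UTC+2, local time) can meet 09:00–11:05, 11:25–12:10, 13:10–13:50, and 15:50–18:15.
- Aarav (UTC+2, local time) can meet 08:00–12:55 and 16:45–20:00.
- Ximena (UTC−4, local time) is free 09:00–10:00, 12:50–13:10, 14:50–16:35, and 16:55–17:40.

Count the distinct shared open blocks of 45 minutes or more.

Hiro → UTC: 01:00–03:15, 08:10–10:00.
Chen → UTC: 12:30–15:05, 15:35–16:00, 17:15–19:25, 19:50–20:25.
Wyatt → UTC: 04:40–05:00, 09:30–10:15.
Dana → UTC: 07:00–09:05, 09:25–10:10, 11:10–11:50, 13:50–16:15.
Aarav → UTC: 06:00–10:55, 14:45–18:00.
Ximena → UTC: 13:00–14:00, 16:50–17:10, 18:50–20:35, 20:55–21:40.
Hiro ∩ Chen: (none).
Hiro ∩ Chen ∩ Wyatt: (none).
Hiro ∩ Chen ∩ Wyatt ∩ Dana: (none).
Hiro ∩ Chen ∩ Wyatt ∩ Dana ∩ Aarav: (none).
Hiro ∩ Chen ∩ Wyatt ∩ Dana ∩ Aarav ∩ Ximena: (none).
Windows ≥ 45 min: (none).
That's 0 windows.

0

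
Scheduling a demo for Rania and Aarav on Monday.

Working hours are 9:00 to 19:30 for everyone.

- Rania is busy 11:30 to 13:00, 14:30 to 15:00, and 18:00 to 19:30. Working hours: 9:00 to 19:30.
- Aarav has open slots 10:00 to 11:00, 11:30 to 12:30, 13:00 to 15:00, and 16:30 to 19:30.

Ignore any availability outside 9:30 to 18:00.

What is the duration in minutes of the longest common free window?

90 minutes

Rania free within 09:00–19:30: 09:00–11:30, 13:00–14:30, 15:00–18:00.
Rania ∩ Aarav: 10:00–11:00, 13:00–14:30, 16:30–18:00.
Restricted to 09:30–18:00: 10:00–11:00, 13:00–14:30, 16:30–18:00.
Common window lengths: 60, 90, 90 min; longest is 90.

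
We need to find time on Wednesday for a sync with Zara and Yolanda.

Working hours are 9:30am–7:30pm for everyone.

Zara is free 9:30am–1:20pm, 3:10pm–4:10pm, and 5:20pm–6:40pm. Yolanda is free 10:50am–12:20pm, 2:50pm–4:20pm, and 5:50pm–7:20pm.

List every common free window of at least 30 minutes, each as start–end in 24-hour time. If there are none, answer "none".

10:50–12:20, 15:10–16:10, 17:50–18:40

Zara ∩ Yolanda: 10:50–12:20, 15:10–16:10, 17:50–18:40.
Windows ≥ 30 min: 10:50–12:20, 15:10–16:10, 17:50–18:40.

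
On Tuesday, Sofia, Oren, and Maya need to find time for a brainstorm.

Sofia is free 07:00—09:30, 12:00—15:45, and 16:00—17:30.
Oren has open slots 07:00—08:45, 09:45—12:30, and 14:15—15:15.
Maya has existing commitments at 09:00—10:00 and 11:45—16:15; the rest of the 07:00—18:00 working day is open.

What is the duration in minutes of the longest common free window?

105 minutes

Maya free within 07:00–18:00: 07:00–09:00, 10:00–11:45, 16:15–18:00.
Sofia ∩ Oren: 07:00–08:45, 12:00–12:30, 14:15–15:15.
Sofia ∩ Oren ∩ Maya: 07:00–08:45.
Single common window of 105 minutes.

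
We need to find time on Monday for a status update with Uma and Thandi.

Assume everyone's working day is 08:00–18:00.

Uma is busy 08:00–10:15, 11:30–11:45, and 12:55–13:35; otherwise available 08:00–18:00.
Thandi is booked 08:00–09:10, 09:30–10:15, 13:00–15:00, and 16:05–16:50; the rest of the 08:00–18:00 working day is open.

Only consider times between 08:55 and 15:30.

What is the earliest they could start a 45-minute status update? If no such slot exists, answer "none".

10:15

Uma free within 08:00–18:00: 10:15–11:30, 11:45–12:55, 13:35–18:00.
Thandi free within 08:00–18:00: 09:10–09:30, 10:15–13:00, 15:00–16:05, 16:50–18:00.
Uma ∩ Thandi: 10:15–11:30, 11:45–12:55, 15:00–16:05, 16:50–18:00.
Restricted to 08:55–15:30: 10:15–11:30, 11:45–12:55, 15:00–15:30.
Windows ≥ 45 min: 10:15–11:30, 11:45–12:55.
Earliest such window starts at 10:15.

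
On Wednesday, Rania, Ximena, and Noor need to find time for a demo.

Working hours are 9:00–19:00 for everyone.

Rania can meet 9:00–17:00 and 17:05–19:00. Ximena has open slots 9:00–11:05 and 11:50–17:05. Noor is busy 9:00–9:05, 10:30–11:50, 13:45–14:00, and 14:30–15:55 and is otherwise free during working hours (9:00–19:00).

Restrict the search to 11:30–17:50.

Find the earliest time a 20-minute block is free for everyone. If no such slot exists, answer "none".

11:50

Noor free within 09:00–19:00: 09:05–10:30, 11:50–13:45, 14:00–14:30, 15:55–19:00.
Rania ∩ Ximena: 09:00–11:05, 11:50–17:00.
Rania ∩ Ximena ∩ Noor: 09:05–10:30, 11:50–13:45, 14:00–14:30, 15:55–17:00.
Restricted to 11:30–17:50: 11:50–13:45, 14:00–14:30, 15:55–17:00.
Windows ≥ 20 min: 11:50–13:45, 14:00–14:30, 15:55–17:00.
Earliest such window starts at 11:50.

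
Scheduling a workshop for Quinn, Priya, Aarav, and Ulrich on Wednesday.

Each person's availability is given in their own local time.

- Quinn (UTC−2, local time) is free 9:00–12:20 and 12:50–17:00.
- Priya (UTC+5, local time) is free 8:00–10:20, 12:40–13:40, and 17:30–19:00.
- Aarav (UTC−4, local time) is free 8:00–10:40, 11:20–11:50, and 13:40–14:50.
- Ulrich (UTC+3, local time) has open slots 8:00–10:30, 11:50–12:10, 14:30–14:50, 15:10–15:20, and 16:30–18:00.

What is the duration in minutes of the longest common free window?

30 minutes

Quinn → UTC: 11:00–14:20, 14:50–19:00.
Priya → UTC: 03:00–05:20, 07:40–08:40, 12:30–14:00.
Aarav → UTC: 12:00–14:40, 15:20–15:50, 17:40–18:50.
Ulrich → UTC: 05:00–07:30, 08:50–09:10, 11:30–11:50, 12:10–12:20, 13:30–15:00.
Quinn ∩ Priya: 12:30–14:00.
Quinn ∩ Priya ∩ Aarav: 12:30–14:00.
Quinn ∩ Priya ∩ Aarav ∩ Ulrich: 13:30–14:00.
Single common window of 30 minutes.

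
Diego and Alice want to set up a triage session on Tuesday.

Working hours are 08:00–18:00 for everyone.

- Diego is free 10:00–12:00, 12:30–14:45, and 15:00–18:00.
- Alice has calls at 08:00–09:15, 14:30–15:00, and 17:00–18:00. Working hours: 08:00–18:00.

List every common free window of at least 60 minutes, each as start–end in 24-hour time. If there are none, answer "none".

Alice free within 08:00–18:00: 09:15–14:30, 15:00–17:00.
Diego ∩ Alice: 10:00–12:00, 12:30–14:30, 15:00–17:00.
Windows ≥ 60 min: 10:00–12:00, 12:30–14:30, 15:00–17:00.

10:00–12:00, 12:30–14:30, 15:00–17:00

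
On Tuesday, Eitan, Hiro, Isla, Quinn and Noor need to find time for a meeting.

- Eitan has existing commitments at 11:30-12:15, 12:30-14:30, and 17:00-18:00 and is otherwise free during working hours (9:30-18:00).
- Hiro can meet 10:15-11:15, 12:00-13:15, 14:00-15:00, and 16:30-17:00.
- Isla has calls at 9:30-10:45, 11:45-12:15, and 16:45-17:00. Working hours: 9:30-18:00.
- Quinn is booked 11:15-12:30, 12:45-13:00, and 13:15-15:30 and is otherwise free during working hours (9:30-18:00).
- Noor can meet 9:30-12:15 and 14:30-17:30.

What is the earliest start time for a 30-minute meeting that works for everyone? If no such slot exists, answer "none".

Eitan free within 09:30–18:00: 09:30–11:30, 12:15–12:30, 14:30–17:00.
Isla free within 09:30–18:00: 10:45–11:45, 12:15–16:45, 17:00–18:00.
Quinn free within 09:30–18:00: 09:30–11:15, 12:30–12:45, 13:00–13:15, 15:30–18:00.
Eitan ∩ Hiro: 10:15–11:15, 12:15–12:30, 14:30–15:00, 16:30–17:00.
Eitan ∩ Hiro ∩ Isla: 10:45–11:15, 12:15–12:30, 14:30–15:00, 16:30–16:45.
Eitan ∩ Hiro ∩ Isla ∩ Quinn: 10:45–11:15, 16:30–16:45.
Eitan ∩ Hiro ∩ Isla ∩ Quinn ∩ Noor: 10:45–11:15, 16:30–16:45.
Windows ≥ 30 min: 10:45–11:15.
Earliest such window starts at 10:45.

10:45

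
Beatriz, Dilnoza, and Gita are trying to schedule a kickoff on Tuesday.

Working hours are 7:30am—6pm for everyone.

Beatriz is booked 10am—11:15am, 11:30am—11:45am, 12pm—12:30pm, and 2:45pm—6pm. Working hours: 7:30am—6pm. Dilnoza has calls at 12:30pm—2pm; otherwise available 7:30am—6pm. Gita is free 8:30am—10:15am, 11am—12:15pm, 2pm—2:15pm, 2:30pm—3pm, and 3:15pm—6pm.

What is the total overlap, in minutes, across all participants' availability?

150 minutes

Beatriz free within 07:30–18:00: 07:30–10:00, 11:15–11:30, 11:45–12:00, 12:30–14:45.
Dilnoza free within 07:30–18:00: 07:30–12:30, 14:00–18:00.
Beatriz ∩ Dilnoza: 07:30–10:00, 11:15–11:30, 11:45–12:00, 14:00–14:45.
Beatriz ∩ Dilnoza ∩ Gita: 08:30–10:00, 11:15–11:30, 11:45–12:00, 14:00–14:15, 14:30–14:45.
Total common minutes: 90 + 15 + 15 + 15 + 15 = 150.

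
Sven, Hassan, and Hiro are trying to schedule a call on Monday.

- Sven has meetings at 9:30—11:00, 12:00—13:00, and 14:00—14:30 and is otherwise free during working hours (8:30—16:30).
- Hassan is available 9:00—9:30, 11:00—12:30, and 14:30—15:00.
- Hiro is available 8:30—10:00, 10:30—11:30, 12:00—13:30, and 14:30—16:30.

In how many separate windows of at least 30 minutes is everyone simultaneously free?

Sven free within 08:30–16:30: 08:30–09:30, 11:00–12:00, 13:00–14:00, 14:30–16:30.
Sven ∩ Hassan: 09:00–09:30, 11:00–12:00, 14:30–15:00.
Sven ∩ Hassan ∩ Hiro: 09:00–09:30, 11:00–11:30, 14:30–15:00.
Windows ≥ 30 min: 09:00–09:30, 11:00–11:30, 14:30–15:00.
That's 3 windows.

3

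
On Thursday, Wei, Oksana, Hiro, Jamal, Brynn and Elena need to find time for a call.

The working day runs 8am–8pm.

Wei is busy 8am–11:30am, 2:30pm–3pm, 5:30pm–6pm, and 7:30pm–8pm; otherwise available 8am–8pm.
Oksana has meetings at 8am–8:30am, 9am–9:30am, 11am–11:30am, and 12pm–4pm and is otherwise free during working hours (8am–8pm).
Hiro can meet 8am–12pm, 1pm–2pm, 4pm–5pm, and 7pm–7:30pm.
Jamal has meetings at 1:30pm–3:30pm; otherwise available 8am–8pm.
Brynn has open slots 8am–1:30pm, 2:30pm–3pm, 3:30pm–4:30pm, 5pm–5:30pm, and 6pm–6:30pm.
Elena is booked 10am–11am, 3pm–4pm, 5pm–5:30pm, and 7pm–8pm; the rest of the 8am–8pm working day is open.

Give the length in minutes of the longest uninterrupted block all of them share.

Wei free within 08:00–20:00: 11:30–14:30, 15:00–17:30, 18:00–19:30.
Oksana free within 08:00–20:00: 08:30–09:00, 09:30–11:00, 11:30–12:00, 16:00–20:00.
Jamal free within 08:00–20:00: 08:00–13:30, 15:30–20:00.
Elena free within 08:00–20:00: 08:00–10:00, 11:00–15:00, 16:00–17:00, 17:30–19:00.
Wei ∩ Oksana: 11:30–12:00, 16:00–17:30, 18:00–19:30.
Wei ∩ Oksana ∩ Hiro: 11:30–12:00, 16:00–17:00, 19:00–19:30.
Wei ∩ Oksana ∩ Hiro ∩ Jamal: 11:30–12:00, 16:00–17:00, 19:00–19:30.
Wei ∩ Oksana ∩ Hiro ∩ Jamal ∩ Brynn: 11:30–12:00, 16:00–16:30.
Wei ∩ Oksana ∩ Hiro ∩ Jamal ∩ Brynn ∩ Elena: 11:30–12:00, 16:00–16:30.
Common window lengths: 30, 30 min; longest is 30.

30 minutes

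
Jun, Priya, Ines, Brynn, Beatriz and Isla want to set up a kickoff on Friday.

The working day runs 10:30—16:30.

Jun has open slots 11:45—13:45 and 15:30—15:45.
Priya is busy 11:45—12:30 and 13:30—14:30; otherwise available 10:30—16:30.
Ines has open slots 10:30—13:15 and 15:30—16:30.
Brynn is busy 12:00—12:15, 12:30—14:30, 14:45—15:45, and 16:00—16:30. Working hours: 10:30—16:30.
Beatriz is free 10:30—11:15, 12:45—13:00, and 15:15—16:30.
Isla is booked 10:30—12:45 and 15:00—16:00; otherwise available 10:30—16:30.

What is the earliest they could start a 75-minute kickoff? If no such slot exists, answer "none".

Priya free within 10:30–16:30: 10:30–11:45, 12:30–13:30, 14:30–16:30.
Brynn free within 10:30–16:30: 10:30–12:00, 12:15–12:30, 14:30–14:45, 15:45–16:00.
Isla free within 10:30–16:30: 12:45–15:00, 16:00–16:30.
Jun ∩ Priya: 12:30–13:30, 15:30–15:45.
Jun ∩ Priya ∩ Ines: 12:30–13:15, 15:30–15:45.
Jun ∩ Priya ∩ Ines ∩ Brynn: (none).
Jun ∩ Priya ∩ Ines ∩ Brynn ∩ Beatriz: (none).
Jun ∩ Priya ∩ Ines ∩ Brynn ∩ Beatriz ∩ Isla: (none).
Windows ≥ 75 min: (none).

none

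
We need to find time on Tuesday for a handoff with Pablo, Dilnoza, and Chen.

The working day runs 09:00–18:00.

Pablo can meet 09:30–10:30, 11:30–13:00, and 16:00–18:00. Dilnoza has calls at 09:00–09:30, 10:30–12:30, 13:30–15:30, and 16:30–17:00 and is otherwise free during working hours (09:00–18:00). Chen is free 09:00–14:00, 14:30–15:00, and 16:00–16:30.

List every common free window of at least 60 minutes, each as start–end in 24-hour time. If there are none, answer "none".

09:30–10:30

Dilnoza free within 09:00–18:00: 09:30–10:30, 12:30–13:30, 15:30–16:30, 17:00–18:00.
Pablo ∩ Dilnoza: 09:30–10:30, 12:30–13:00, 16:00–16:30, 17:00–18:00.
Pablo ∩ Dilnoza ∩ Chen: 09:30–10:30, 12:30–13:00, 16:00–16:30.
Windows ≥ 60 min: 09:30–10:30.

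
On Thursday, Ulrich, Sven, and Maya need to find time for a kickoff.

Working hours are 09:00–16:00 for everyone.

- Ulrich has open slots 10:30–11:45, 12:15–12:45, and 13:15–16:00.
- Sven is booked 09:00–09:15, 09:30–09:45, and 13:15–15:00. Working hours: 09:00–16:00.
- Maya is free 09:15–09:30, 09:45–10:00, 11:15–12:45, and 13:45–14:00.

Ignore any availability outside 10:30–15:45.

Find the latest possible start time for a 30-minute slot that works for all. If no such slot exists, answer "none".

12:15

Sven free within 09:00–16:00: 09:15–09:30, 09:45–13:15, 15:00–16:00.
Ulrich ∩ Sven: 10:30–11:45, 12:15–12:45, 15:00–16:00.
Ulrich ∩ Sven ∩ Maya: 11:15–11:45, 12:15–12:45.
Restricted to 10:30–15:45: 11:15–11:45, 12:15–12:45.
Windows ≥ 30 min: 11:15–11:45, 12:15–12:45.
Latest start in the last window 12:15–12:45 is 12:45 − 30 min = 12:15.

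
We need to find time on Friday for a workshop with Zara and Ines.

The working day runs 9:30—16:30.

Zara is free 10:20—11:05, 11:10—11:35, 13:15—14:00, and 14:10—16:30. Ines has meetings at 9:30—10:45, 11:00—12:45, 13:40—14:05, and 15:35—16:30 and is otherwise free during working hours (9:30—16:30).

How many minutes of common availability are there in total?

125 minutes

Ines free within 09:30–16:30: 10:45–11:00, 12:45–13:40, 14:05–15:35.
Zara ∩ Ines: 10:45–11:00, 13:15–13:40, 14:10–15:35.
Total common minutes: 15 + 25 + 85 = 125.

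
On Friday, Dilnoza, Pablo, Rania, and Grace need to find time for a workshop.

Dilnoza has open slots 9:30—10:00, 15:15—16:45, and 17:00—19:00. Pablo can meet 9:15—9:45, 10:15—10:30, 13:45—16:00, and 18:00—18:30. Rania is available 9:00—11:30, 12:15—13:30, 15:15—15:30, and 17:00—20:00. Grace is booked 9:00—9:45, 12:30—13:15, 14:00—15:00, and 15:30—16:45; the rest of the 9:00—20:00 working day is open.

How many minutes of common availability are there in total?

45 minutes

Grace free within 09:00–20:00: 09:45–12:30, 13:15–14:00, 15:00–15:30, 16:45–20:00.
Dilnoza ∩ Pablo: 09:30–09:45, 15:15–16:00, 18:00–18:30.
Dilnoza ∩ Pablo ∩ Rania: 09:30–09:45, 15:15–15:30, 18:00–18:30.
Dilnoza ∩ Pablo ∩ Rania ∩ Grace: 15:15–15:30, 18:00–18:30.
Total common minutes: 15 + 30 = 45.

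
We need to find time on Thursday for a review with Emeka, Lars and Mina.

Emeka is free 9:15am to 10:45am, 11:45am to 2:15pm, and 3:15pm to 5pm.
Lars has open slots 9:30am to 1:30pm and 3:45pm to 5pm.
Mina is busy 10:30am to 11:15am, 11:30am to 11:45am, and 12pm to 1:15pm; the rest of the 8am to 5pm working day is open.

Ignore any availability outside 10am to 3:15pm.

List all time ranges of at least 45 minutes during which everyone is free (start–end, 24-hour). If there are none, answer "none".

none

Mina free within 08:00–17:00: 08:00–10:30, 11:15–11:30, 11:45–12:00, 13:15–17:00.
Emeka ∩ Lars: 09:30–10:45, 11:45–13:30, 15:45–17:00.
Emeka ∩ Lars ∩ Mina: 09:30–10:30, 11:45–12:00, 13:15–13:30, 15:45–17:00.
Restricted to 10:00–15:15: 10:00–10:30, 11:45–12:00, 13:15–13:30.
Windows ≥ 45 min: (none).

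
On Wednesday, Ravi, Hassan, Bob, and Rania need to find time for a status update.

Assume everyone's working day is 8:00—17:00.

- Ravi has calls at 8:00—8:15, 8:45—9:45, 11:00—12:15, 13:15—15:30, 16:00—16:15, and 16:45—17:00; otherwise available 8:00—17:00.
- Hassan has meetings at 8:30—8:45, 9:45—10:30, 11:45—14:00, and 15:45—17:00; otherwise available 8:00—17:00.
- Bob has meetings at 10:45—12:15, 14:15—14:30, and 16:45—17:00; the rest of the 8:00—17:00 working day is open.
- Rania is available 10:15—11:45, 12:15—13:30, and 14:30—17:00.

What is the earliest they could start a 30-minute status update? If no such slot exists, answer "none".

none

Ravi free within 08:00–17:00: 08:15–08:45, 09:45–11:00, 12:15–13:15, 15:30–16:00, 16:15–16:45.
Hassan free within 08:00–17:00: 08:00–08:30, 08:45–09:45, 10:30–11:45, 14:00–15:45.
Bob free within 08:00–17:00: 08:00–10:45, 12:15–14:15, 14:30–16:45.
Ravi ∩ Hassan: 08:15–08:30, 10:30–11:00, 15:30–15:45.
Ravi ∩ Hassan ∩ Bob: 08:15–08:30, 10:30–10:45, 15:30–15:45.
Ravi ∩ Hassan ∩ Bob ∩ Rania: 10:30–10:45, 15:30–15:45.
Windows ≥ 30 min: (none).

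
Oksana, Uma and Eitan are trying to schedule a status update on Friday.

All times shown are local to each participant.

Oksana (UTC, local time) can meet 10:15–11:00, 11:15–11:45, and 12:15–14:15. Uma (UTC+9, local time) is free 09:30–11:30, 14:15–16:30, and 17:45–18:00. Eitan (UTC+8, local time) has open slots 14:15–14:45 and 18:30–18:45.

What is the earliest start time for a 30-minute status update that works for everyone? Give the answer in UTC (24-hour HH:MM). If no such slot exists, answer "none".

Oksana → UTC: 10:15–11:00, 11:15–11:45, 12:15–14:15.
Uma → UTC: 00:30–02:30, 05:15–07:30, 08:45–09:00.
Eitan → UTC: 06:15–06:45, 10:30–10:45.
Oksana ∩ Uma: (none).
Oksana ∩ Uma ∩ Eitan: (none).
Windows ≥ 30 min: (none).

none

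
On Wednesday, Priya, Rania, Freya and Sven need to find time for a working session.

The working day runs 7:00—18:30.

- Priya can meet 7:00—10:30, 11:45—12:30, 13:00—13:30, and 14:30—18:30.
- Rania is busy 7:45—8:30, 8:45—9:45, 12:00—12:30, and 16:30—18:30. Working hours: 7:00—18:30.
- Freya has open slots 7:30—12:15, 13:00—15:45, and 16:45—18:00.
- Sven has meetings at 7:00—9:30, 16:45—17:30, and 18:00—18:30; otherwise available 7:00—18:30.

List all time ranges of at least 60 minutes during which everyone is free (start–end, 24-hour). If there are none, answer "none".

14:30–15:45

Rania free within 07:00–18:30: 07:00–07:45, 08:30–08:45, 09:45–12:00, 12:30–16:30.
Sven free within 07:00–18:30: 09:30–16:45, 17:30–18:00.
Priya ∩ Rania: 07:00–07:45, 08:30–08:45, 09:45–10:30, 11:45–12:00, 13:00–13:30, 14:30–16:30.
Priya ∩ Rania ∩ Freya: 07:30–07:45, 08:30–08:45, 09:45–10:30, 11:45–12:00, 13:00–13:30, 14:30–15:45.
Priya ∩ Rania ∩ Freya ∩ Sven: 09:45–10:30, 11:45–12:00, 13:00–13:30, 14:30–15:45.
Windows ≥ 60 min: 14:30–15:45.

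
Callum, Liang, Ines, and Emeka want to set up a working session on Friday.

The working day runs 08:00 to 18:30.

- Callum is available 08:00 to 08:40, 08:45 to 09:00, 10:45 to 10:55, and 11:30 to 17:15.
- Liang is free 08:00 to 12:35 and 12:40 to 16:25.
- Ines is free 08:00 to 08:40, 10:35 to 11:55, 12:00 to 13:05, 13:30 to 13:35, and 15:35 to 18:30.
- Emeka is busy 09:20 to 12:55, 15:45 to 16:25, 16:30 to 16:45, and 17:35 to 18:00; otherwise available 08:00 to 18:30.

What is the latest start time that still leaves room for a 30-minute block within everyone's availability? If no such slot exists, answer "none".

08:10

Emeka free within 08:00–18:30: 08:00–09:20, 12:55–15:45, 16:25–16:30, 16:45–17:35, 18:00–18:30.
Callum ∩ Liang: 08:00–08:40, 08:45–09:00, 10:45–10:55, 11:30–12:35, 12:40–16:25.
Callum ∩ Liang ∩ Ines: 08:00–08:40, 10:45–10:55, 11:30–11:55, 12:00–12:35, 12:40–13:05, 13:30–13:35, 15:35–16:25.
Callum ∩ Liang ∩ Ines ∩ Emeka: 08:00–08:40, 12:55–13:05, 13:30–13:35, 15:35–15:45.
Windows ≥ 30 min: 08:00–08:40.
Latest start in the last window 08:00–08:40 is 08:40 − 30 min = 08:10.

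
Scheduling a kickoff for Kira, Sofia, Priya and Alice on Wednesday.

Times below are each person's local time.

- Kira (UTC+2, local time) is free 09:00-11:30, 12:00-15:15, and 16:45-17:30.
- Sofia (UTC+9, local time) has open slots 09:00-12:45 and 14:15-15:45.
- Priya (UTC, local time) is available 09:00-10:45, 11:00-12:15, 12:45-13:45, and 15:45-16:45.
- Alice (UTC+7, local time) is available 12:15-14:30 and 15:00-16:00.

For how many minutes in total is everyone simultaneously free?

Kira → UTC: 07:00–09:30, 10:00–13:15, 14:45–15:30.
Sofia → UTC: 00:00–03:45, 05:15–06:45.
Priya → UTC: 09:00–10:45, 11:00–12:15, 12:45–13:45, 15:45–16:45.
Alice → UTC: 05:15–07:30, 08:00–09:00.
Kira ∩ Sofia: (none).
Kira ∩ Sofia ∩ Priya: (none).
Kira ∩ Sofia ∩ Priya ∩ Alice: (none).
Total common minutes: 0.

0 minutes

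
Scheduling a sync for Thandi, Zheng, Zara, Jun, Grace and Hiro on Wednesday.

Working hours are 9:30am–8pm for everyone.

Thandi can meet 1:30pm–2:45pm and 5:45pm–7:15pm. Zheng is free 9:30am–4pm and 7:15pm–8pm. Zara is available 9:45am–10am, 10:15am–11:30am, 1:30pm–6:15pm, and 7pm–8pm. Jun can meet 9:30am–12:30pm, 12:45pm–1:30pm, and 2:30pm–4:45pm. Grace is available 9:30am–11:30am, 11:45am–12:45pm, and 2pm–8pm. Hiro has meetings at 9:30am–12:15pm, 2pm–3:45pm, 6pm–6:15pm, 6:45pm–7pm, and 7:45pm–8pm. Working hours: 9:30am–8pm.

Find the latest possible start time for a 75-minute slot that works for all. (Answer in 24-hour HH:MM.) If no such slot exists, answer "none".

none

Hiro free within 09:30–20:00: 12:15–14:00, 15:45–18:00, 18:15–18:45, 19:00–19:45.
Thandi ∩ Zheng: 13:30–14:45.
Thandi ∩ Zheng ∩ Zara: 13:30–14:45.
Thandi ∩ Zheng ∩ Zara ∩ Jun: 14:30–14:45.
Thandi ∩ Zheng ∩ Zara ∩ Jun ∩ Grace: 14:30–14:45.
Thandi ∩ Zheng ∩ Zara ∩ Jun ∩ Grace ∩ Hiro: (none).
Windows ≥ 75 min: (none).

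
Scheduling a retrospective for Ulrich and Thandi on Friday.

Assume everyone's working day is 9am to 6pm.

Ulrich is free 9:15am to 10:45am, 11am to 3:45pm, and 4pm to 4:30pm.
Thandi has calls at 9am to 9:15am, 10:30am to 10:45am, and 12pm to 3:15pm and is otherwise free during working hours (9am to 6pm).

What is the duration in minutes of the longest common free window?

Thandi free within 09:00–18:00: 09:15–10:30, 10:45–12:00, 15:15–18:00.
Ulrich ∩ Thandi: 09:15–10:30, 11:00–12:00, 15:15–15:45, 16:00–16:30.
Common window lengths: 75, 60, 30, 30 min; longest is 75.

75 minutes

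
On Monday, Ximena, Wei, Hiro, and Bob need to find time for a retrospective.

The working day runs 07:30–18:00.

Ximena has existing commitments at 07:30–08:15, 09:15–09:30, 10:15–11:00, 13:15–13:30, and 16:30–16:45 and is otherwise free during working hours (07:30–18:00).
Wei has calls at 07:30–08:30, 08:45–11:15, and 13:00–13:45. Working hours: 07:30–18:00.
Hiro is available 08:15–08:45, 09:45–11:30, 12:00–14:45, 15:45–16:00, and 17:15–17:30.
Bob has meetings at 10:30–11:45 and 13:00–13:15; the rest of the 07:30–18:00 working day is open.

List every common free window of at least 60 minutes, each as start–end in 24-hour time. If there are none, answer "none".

Ximena free within 07:30–18:00: 08:15–09:15, 09:30–10:15, 11:00–13:15, 13:30–16:30, 16:45–18:00.
Wei free within 07:30–18:00: 08:30–08:45, 11:15–13:00, 13:45–18:00.
Bob free within 07:30–18:00: 07:30–10:30, 11:45–13:00, 13:15–18:00.
Ximena ∩ Wei: 08:30–08:45, 11:15–13:00, 13:45–16:30, 16:45–18:00.
Ximena ∩ Wei ∩ Hiro: 08:30–08:45, 11:15–11:30, 12:00–13:00, 13:45–14:45, 15:45–16:00, 17:15–17:30.
Ximena ∩ Wei ∩ Hiro ∩ Bob: 08:30–08:45, 12:00–13:00, 13:45–14:45, 15:45–16:00, 17:15–17:30.
Windows ≥ 60 min: 12:00–13:00, 13:45–14:45.

12:00–13:00, 13:45–14:45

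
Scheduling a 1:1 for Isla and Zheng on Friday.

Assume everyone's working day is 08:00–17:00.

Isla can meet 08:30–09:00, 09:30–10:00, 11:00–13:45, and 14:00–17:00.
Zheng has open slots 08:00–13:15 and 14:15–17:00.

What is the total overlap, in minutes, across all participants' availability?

Isla ∩ Zheng: 08:30–09:00, 09:30–10:00, 11:00–13:15, 14:15–17:00.
Total common minutes: 30 + 30 + 135 + 165 = 360.

360 minutes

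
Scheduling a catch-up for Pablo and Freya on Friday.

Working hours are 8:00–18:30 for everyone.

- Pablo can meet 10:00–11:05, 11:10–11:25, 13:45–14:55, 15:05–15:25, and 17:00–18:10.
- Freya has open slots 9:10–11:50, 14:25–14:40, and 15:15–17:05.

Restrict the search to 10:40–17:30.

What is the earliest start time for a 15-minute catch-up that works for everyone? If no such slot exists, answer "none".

10:40

Pablo ∩ Freya: 10:00–11:05, 11:10–11:25, 14:25–14:40, 15:15–15:25, 17:00–17:05.
Restricted to 10:40–17:30: 10:40–11:05, 11:10–11:25, 14:25–14:40, 15:15–15:25, 17:00–17:05.
Windows ≥ 15 min: 10:40–11:05, 11:10–11:25, 14:25–14:40.
Earliest such window starts at 10:40.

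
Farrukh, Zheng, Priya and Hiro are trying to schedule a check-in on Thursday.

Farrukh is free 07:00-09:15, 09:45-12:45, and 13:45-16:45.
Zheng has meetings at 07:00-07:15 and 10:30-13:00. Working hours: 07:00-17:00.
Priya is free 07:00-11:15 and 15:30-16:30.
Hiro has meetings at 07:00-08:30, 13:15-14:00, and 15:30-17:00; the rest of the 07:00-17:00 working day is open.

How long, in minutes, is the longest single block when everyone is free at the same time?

Zheng free within 07:00–17:00: 07:15–10:30, 13:00–17:00.
Hiro free within 07:00–17:00: 08:30–13:15, 14:00–15:30.
Farrukh ∩ Zheng: 07:15–09:15, 09:45–10:30, 13:45–16:45.
Farrukh ∩ Zheng ∩ Priya: 07:15–09:15, 09:45–10:30, 15:30–16:30.
Farrukh ∩ Zheng ∩ Priya ∩ Hiro: 08:30–09:15, 09:45–10:30.
Common window lengths: 45, 45 min; longest is 45.

45 minutes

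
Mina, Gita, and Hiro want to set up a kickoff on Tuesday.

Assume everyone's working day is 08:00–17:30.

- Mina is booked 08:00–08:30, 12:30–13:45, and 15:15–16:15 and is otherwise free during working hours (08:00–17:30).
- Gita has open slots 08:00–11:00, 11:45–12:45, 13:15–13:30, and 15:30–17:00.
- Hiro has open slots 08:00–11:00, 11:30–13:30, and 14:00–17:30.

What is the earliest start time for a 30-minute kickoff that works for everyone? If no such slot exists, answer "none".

Mina free within 08:00–17:30: 08:30–12:30, 13:45–15:15, 16:15–17:30.
Mina ∩ Gita: 08:30–11:00, 11:45–12:30, 16:15–17:00.
Mina ∩ Gita ∩ Hiro: 08:30–11:00, 11:45–12:30, 16:15–17:00.
Windows ≥ 30 min: 08:30–11:00, 11:45–12:30, 16:15–17:00.
Earliest such window starts at 08:30.

08:30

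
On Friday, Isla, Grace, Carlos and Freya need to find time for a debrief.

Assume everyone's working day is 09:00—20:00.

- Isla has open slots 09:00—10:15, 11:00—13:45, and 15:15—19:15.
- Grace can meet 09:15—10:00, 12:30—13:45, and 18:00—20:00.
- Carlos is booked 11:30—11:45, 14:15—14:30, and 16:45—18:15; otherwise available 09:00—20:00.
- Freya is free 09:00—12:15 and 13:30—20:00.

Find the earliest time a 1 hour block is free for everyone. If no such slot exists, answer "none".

18:15

Carlos free within 09:00–20:00: 09:00–11:30, 11:45–14:15, 14:30–16:45, 18:15–20:00.
Isla ∩ Grace: 09:15–10:00, 12:30–13:45, 18:00–19:15.
Isla ∩ Grace ∩ Carlos: 09:15–10:00, 12:30–13:45, 18:15–19:15.
Isla ∩ Grace ∩ Carlos ∩ Freya: 09:15–10:00, 13:30–13:45, 18:15–19:15.
Windows ≥ 60 min: 18:15–19:15.
Earliest such window starts at 18:15.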